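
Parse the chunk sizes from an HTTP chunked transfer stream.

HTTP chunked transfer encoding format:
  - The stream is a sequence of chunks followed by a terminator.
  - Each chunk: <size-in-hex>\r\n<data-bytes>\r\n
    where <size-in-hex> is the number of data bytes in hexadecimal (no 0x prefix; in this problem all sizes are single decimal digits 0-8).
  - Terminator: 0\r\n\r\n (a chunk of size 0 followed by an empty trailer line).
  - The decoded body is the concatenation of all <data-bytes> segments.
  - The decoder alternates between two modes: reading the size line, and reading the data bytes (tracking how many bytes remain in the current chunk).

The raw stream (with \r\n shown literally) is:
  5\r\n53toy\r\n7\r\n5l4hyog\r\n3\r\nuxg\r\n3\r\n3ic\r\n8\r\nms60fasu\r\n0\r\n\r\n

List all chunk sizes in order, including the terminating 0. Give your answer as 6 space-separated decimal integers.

Chunk 1: stream[0..1]='5' size=0x5=5, data at stream[3..8]='53toy' -> body[0..5], body so far='53toy'
Chunk 2: stream[10..11]='7' size=0x7=7, data at stream[13..20]='5l4hyog' -> body[5..12], body so far='53toy5l4hyog'
Chunk 3: stream[22..23]='3' size=0x3=3, data at stream[25..28]='uxg' -> body[12..15], body so far='53toy5l4hyoguxg'
Chunk 4: stream[30..31]='3' size=0x3=3, data at stream[33..36]='3ic' -> body[15..18], body so far='53toy5l4hyoguxg3ic'
Chunk 5: stream[38..39]='8' size=0x8=8, data at stream[41..49]='ms60fasu' -> body[18..26], body so far='53toy5l4hyoguxg3icms60fasu'
Chunk 6: stream[51..52]='0' size=0 (terminator). Final body='53toy5l4hyoguxg3icms60fasu' (26 bytes)

Answer: 5 7 3 3 8 0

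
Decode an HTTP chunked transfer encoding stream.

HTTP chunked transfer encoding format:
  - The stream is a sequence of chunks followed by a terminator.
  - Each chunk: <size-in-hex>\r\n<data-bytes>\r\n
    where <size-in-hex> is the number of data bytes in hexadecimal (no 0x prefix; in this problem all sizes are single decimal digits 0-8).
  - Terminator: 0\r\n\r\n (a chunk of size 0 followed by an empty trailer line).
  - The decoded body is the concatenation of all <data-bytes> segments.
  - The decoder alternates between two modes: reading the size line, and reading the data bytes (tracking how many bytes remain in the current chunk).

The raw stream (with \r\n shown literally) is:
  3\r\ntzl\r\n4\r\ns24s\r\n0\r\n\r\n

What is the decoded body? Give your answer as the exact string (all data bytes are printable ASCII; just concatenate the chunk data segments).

Answer: tzls24s

Derivation:
Chunk 1: stream[0..1]='3' size=0x3=3, data at stream[3..6]='tzl' -> body[0..3], body so far='tzl'
Chunk 2: stream[8..9]='4' size=0x4=4, data at stream[11..15]='s24s' -> body[3..7], body so far='tzls24s'
Chunk 3: stream[17..18]='0' size=0 (terminator). Final body='tzls24s' (7 bytes)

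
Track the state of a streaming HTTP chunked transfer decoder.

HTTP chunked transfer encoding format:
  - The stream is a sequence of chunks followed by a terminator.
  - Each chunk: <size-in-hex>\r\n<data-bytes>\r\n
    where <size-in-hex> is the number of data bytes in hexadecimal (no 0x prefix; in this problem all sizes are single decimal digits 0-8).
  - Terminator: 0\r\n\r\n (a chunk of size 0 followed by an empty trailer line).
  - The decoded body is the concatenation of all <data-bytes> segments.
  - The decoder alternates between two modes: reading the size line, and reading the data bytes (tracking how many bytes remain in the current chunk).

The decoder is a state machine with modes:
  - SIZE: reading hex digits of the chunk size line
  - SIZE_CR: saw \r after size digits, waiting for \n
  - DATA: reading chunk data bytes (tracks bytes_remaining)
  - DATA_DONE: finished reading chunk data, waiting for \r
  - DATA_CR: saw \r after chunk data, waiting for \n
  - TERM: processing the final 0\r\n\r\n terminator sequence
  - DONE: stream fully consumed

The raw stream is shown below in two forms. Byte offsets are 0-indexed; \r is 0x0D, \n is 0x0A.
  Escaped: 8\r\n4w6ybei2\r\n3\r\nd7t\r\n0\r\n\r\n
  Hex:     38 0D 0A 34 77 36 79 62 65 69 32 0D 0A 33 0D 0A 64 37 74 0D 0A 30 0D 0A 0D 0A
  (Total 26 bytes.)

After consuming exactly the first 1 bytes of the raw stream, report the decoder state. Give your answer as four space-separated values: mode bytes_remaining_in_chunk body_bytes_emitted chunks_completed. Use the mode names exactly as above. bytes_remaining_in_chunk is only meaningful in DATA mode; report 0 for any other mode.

Answer: SIZE 0 0 0

Derivation:
Byte 0 = '8': mode=SIZE remaining=0 emitted=0 chunks_done=0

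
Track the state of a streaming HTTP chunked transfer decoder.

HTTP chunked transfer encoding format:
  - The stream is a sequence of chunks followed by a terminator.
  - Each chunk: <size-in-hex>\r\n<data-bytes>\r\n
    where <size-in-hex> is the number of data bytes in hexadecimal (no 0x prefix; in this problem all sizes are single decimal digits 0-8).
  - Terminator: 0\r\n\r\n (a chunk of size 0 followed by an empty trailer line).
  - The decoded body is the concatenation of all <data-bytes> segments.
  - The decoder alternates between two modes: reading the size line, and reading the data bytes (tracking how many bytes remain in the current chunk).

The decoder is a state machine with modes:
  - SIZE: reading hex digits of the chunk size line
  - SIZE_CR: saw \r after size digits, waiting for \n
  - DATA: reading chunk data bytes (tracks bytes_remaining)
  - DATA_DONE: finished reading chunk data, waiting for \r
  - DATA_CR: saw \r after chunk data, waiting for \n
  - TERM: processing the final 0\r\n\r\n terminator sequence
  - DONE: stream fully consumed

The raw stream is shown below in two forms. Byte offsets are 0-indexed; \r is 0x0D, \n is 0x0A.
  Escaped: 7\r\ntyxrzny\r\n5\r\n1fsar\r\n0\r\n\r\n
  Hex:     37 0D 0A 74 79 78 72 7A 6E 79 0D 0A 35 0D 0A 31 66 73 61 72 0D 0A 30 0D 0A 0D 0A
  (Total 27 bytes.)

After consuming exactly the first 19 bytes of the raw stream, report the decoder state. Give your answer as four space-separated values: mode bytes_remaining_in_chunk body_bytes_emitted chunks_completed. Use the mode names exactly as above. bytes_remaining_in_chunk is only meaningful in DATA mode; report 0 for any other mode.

Byte 0 = '7': mode=SIZE remaining=0 emitted=0 chunks_done=0
Byte 1 = 0x0D: mode=SIZE_CR remaining=0 emitted=0 chunks_done=0
Byte 2 = 0x0A: mode=DATA remaining=7 emitted=0 chunks_done=0
Byte 3 = 't': mode=DATA remaining=6 emitted=1 chunks_done=0
Byte 4 = 'y': mode=DATA remaining=5 emitted=2 chunks_done=0
Byte 5 = 'x': mode=DATA remaining=4 emitted=3 chunks_done=0
Byte 6 = 'r': mode=DATA remaining=3 emitted=4 chunks_done=0
Byte 7 = 'z': mode=DATA remaining=2 emitted=5 chunks_done=0
Byte 8 = 'n': mode=DATA remaining=1 emitted=6 chunks_done=0
Byte 9 = 'y': mode=DATA_DONE remaining=0 emitted=7 chunks_done=0
Byte 10 = 0x0D: mode=DATA_CR remaining=0 emitted=7 chunks_done=0
Byte 11 = 0x0A: mode=SIZE remaining=0 emitted=7 chunks_done=1
Byte 12 = '5': mode=SIZE remaining=0 emitted=7 chunks_done=1
Byte 13 = 0x0D: mode=SIZE_CR remaining=0 emitted=7 chunks_done=1
Byte 14 = 0x0A: mode=DATA remaining=5 emitted=7 chunks_done=1
Byte 15 = '1': mode=DATA remaining=4 emitted=8 chunks_done=1
Byte 16 = 'f': mode=DATA remaining=3 emitted=9 chunks_done=1
Byte 17 = 's': mode=DATA remaining=2 emitted=10 chunks_done=1
Byte 18 = 'a': mode=DATA remaining=1 emitted=11 chunks_done=1

Answer: DATA 1 11 1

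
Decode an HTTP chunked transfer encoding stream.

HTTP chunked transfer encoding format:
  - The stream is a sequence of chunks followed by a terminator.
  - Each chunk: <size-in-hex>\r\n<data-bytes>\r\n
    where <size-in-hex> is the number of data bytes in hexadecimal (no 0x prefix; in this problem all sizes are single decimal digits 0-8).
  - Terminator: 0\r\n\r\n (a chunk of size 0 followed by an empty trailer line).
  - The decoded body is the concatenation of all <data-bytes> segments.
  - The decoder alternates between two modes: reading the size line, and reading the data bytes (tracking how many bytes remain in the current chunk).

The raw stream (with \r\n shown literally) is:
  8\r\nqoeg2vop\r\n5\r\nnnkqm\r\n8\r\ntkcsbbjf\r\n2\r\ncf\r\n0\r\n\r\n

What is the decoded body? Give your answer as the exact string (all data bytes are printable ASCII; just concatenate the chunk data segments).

Chunk 1: stream[0..1]='8' size=0x8=8, data at stream[3..11]='qoeg2vop' -> body[0..8], body so far='qoeg2vop'
Chunk 2: stream[13..14]='5' size=0x5=5, data at stream[16..21]='nnkqm' -> body[8..13], body so far='qoeg2vopnnkqm'
Chunk 3: stream[23..24]='8' size=0x8=8, data at stream[26..34]='tkcsbbjf' -> body[13..21], body so far='qoeg2vopnnkqmtkcsbbjf'
Chunk 4: stream[36..37]='2' size=0x2=2, data at stream[39..41]='cf' -> body[21..23], body so far='qoeg2vopnnkqmtkcsbbjfcf'
Chunk 5: stream[43..44]='0' size=0 (terminator). Final body='qoeg2vopnnkqmtkcsbbjfcf' (23 bytes)

Answer: qoeg2vopnnkqmtkcsbbjfcf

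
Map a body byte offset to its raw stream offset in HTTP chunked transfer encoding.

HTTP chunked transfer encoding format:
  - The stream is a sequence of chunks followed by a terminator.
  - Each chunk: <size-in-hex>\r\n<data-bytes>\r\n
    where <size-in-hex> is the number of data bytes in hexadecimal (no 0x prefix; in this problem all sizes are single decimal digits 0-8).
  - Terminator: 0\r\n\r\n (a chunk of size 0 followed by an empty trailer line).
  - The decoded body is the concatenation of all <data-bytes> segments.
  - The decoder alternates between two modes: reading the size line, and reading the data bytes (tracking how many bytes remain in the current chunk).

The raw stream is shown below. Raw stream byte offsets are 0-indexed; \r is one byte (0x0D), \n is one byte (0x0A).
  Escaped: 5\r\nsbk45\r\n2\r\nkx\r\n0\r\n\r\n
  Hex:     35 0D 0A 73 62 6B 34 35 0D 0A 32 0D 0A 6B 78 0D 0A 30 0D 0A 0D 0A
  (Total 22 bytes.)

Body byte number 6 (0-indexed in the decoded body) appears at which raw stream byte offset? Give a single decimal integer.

Chunk 1: stream[0..1]='5' size=0x5=5, data at stream[3..8]='sbk45' -> body[0..5], body so far='sbk45'
Chunk 2: stream[10..11]='2' size=0x2=2, data at stream[13..15]='kx' -> body[5..7], body so far='sbk45kx'
Chunk 3: stream[17..18]='0' size=0 (terminator). Final body='sbk45kx' (7 bytes)
Body byte 6 at stream offset 14

Answer: 14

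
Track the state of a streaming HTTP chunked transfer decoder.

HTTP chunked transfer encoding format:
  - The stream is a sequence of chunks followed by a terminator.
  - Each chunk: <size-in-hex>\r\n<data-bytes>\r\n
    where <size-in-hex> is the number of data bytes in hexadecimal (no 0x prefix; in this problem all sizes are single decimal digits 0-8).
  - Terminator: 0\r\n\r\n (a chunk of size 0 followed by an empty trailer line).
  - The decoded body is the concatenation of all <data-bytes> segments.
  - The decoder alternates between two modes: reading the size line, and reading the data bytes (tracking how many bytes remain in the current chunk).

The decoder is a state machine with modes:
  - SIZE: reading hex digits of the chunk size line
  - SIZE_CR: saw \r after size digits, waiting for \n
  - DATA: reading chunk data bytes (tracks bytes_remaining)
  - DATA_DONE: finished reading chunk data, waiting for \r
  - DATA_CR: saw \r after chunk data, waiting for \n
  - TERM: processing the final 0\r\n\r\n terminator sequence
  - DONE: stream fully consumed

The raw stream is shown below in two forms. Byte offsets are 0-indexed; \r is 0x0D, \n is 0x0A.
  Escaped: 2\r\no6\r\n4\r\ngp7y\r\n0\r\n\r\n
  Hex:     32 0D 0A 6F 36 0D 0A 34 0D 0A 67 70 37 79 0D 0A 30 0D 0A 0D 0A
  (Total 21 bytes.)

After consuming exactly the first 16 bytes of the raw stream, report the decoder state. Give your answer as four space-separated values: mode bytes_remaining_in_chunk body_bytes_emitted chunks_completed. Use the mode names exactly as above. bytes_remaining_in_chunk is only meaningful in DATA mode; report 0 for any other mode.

Answer: SIZE 0 6 2

Derivation:
Byte 0 = '2': mode=SIZE remaining=0 emitted=0 chunks_done=0
Byte 1 = 0x0D: mode=SIZE_CR remaining=0 emitted=0 chunks_done=0
Byte 2 = 0x0A: mode=DATA remaining=2 emitted=0 chunks_done=0
Byte 3 = 'o': mode=DATA remaining=1 emitted=1 chunks_done=0
Byte 4 = '6': mode=DATA_DONE remaining=0 emitted=2 chunks_done=0
Byte 5 = 0x0D: mode=DATA_CR remaining=0 emitted=2 chunks_done=0
Byte 6 = 0x0A: mode=SIZE remaining=0 emitted=2 chunks_done=1
Byte 7 = '4': mode=SIZE remaining=0 emitted=2 chunks_done=1
Byte 8 = 0x0D: mode=SIZE_CR remaining=0 emitted=2 chunks_done=1
Byte 9 = 0x0A: mode=DATA remaining=4 emitted=2 chunks_done=1
Byte 10 = 'g': mode=DATA remaining=3 emitted=3 chunks_done=1
Byte 11 = 'p': mode=DATA remaining=2 emitted=4 chunks_done=1
Byte 12 = '7': mode=DATA remaining=1 emitted=5 chunks_done=1
Byte 13 = 'y': mode=DATA_DONE remaining=0 emitted=6 chunks_done=1
Byte 14 = 0x0D: mode=DATA_CR remaining=0 emitted=6 chunks_done=1
Byte 15 = 0x0A: mode=SIZE remaining=0 emitted=6 chunks_done=2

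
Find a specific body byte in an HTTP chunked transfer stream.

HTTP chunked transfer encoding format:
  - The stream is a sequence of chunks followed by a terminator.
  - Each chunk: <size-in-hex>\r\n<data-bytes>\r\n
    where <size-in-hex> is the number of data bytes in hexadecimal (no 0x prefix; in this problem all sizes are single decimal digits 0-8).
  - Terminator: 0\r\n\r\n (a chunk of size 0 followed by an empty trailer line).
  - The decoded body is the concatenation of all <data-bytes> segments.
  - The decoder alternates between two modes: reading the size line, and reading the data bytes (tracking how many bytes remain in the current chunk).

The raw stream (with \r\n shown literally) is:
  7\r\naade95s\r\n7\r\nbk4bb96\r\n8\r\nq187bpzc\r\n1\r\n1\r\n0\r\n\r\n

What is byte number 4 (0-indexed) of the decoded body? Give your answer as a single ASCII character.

Answer: 9

Derivation:
Chunk 1: stream[0..1]='7' size=0x7=7, data at stream[3..10]='aade95s' -> body[0..7], body so far='aade95s'
Chunk 2: stream[12..13]='7' size=0x7=7, data at stream[15..22]='bk4bb96' -> body[7..14], body so far='aade95sbk4bb96'
Chunk 3: stream[24..25]='8' size=0x8=8, data at stream[27..35]='q187bpzc' -> body[14..22], body so far='aade95sbk4bb96q187bpzc'
Chunk 4: stream[37..38]='1' size=0x1=1, data at stream[40..41]='1' -> body[22..23], body so far='aade95sbk4bb96q187bpzc1'
Chunk 5: stream[43..44]='0' size=0 (terminator). Final body='aade95sbk4bb96q187bpzc1' (23 bytes)
Body byte 4 = '9'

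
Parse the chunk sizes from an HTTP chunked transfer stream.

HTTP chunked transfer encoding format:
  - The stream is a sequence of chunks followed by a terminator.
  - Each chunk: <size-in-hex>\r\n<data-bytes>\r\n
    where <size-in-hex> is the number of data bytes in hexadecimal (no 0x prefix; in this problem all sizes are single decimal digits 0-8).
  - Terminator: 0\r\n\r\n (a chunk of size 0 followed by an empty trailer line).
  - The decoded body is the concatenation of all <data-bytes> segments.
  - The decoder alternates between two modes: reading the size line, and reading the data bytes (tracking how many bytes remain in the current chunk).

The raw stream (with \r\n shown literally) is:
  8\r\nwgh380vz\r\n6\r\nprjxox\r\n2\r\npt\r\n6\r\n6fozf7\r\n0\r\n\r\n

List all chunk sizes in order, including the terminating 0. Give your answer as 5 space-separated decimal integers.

Chunk 1: stream[0..1]='8' size=0x8=8, data at stream[3..11]='wgh380vz' -> body[0..8], body so far='wgh380vz'
Chunk 2: stream[13..14]='6' size=0x6=6, data at stream[16..22]='prjxox' -> body[8..14], body so far='wgh380vzprjxox'
Chunk 3: stream[24..25]='2' size=0x2=2, data at stream[27..29]='pt' -> body[14..16], body so far='wgh380vzprjxoxpt'
Chunk 4: stream[31..32]='6' size=0x6=6, data at stream[34..40]='6fozf7' -> body[16..22], body so far='wgh380vzprjxoxpt6fozf7'
Chunk 5: stream[42..43]='0' size=0 (terminator). Final body='wgh380vzprjxoxpt6fozf7' (22 bytes)

Answer: 8 6 2 6 0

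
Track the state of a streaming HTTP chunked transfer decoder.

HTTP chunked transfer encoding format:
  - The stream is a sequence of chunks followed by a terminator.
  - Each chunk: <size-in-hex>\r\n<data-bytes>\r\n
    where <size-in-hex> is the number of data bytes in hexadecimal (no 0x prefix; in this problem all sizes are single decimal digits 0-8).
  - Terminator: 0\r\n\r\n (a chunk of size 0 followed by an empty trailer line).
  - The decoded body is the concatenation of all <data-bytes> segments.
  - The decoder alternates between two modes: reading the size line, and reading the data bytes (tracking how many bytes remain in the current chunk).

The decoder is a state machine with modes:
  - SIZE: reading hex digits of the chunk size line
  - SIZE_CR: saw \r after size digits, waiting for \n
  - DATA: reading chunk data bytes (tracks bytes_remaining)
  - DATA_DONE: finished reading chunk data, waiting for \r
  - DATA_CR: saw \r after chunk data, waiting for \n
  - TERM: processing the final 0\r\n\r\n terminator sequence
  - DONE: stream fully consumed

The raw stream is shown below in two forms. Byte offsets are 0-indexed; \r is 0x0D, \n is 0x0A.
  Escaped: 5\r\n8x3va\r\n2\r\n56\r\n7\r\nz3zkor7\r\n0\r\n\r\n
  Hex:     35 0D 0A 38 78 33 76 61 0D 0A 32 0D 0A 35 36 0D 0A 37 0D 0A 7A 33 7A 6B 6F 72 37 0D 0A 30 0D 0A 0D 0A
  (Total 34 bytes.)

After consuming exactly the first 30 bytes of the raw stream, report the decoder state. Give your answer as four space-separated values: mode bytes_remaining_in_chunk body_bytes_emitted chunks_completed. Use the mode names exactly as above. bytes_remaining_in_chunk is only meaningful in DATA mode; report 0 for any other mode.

Answer: SIZE 0 14 3

Derivation:
Byte 0 = '5': mode=SIZE remaining=0 emitted=0 chunks_done=0
Byte 1 = 0x0D: mode=SIZE_CR remaining=0 emitted=0 chunks_done=0
Byte 2 = 0x0A: mode=DATA remaining=5 emitted=0 chunks_done=0
Byte 3 = '8': mode=DATA remaining=4 emitted=1 chunks_done=0
Byte 4 = 'x': mode=DATA remaining=3 emitted=2 chunks_done=0
Byte 5 = '3': mode=DATA remaining=2 emitted=3 chunks_done=0
Byte 6 = 'v': mode=DATA remaining=1 emitted=4 chunks_done=0
Byte 7 = 'a': mode=DATA_DONE remaining=0 emitted=5 chunks_done=0
Byte 8 = 0x0D: mode=DATA_CR remaining=0 emitted=5 chunks_done=0
Byte 9 = 0x0A: mode=SIZE remaining=0 emitted=5 chunks_done=1
Byte 10 = '2': mode=SIZE remaining=0 emitted=5 chunks_done=1
Byte 11 = 0x0D: mode=SIZE_CR remaining=0 emitted=5 chunks_done=1
Byte 12 = 0x0A: mode=DATA remaining=2 emitted=5 chunks_done=1
Byte 13 = '5': mode=DATA remaining=1 emitted=6 chunks_done=1
Byte 14 = '6': mode=DATA_DONE remaining=0 emitted=7 chunks_done=1
Byte 15 = 0x0D: mode=DATA_CR remaining=0 emitted=7 chunks_done=1
Byte 16 = 0x0A: mode=SIZE remaining=0 emitted=7 chunks_done=2
Byte 17 = '7': mode=SIZE remaining=0 emitted=7 chunks_done=2
Byte 18 = 0x0D: mode=SIZE_CR remaining=0 emitted=7 chunks_done=2
Byte 19 = 0x0A: mode=DATA remaining=7 emitted=7 chunks_done=2
Byte 20 = 'z': mode=DATA remaining=6 emitted=8 chunks_done=2
Byte 21 = '3': mode=DATA remaining=5 emitted=9 chunks_done=2
Byte 22 = 'z': mode=DATA remaining=4 emitted=10 chunks_done=2
Byte 23 = 'k': mode=DATA remaining=3 emitted=11 chunks_done=2
Byte 24 = 'o': mode=DATA remaining=2 emitted=12 chunks_done=2
Byte 25 = 'r': mode=DATA remaining=1 emitted=13 chunks_done=2
Byte 26 = '7': mode=DATA_DONE remaining=0 emitted=14 chunks_done=2
Byte 27 = 0x0D: mode=DATA_CR remaining=0 emitted=14 chunks_done=2
Byte 28 = 0x0A: mode=SIZE remaining=0 emitted=14 chunks_done=3
Byte 29 = '0': mode=SIZE remaining=0 emitted=14 chunks_done=3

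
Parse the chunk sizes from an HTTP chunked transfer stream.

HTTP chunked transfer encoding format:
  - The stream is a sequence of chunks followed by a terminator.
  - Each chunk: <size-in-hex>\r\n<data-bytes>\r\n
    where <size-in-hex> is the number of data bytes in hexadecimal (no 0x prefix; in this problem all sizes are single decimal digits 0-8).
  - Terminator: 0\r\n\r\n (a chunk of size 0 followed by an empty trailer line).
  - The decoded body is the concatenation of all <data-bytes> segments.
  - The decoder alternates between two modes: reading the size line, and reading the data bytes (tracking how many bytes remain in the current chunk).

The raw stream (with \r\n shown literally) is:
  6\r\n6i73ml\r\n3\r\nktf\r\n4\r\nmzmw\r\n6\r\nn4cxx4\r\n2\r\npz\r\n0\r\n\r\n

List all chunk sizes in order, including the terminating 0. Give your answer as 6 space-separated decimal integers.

Answer: 6 3 4 6 2 0

Derivation:
Chunk 1: stream[0..1]='6' size=0x6=6, data at stream[3..9]='6i73ml' -> body[0..6], body so far='6i73ml'
Chunk 2: stream[11..12]='3' size=0x3=3, data at stream[14..17]='ktf' -> body[6..9], body so far='6i73mlktf'
Chunk 3: stream[19..20]='4' size=0x4=4, data at stream[22..26]='mzmw' -> body[9..13], body so far='6i73mlktfmzmw'
Chunk 4: stream[28..29]='6' size=0x6=6, data at stream[31..37]='n4cxx4' -> body[13..19], body so far='6i73mlktfmzmwn4cxx4'
Chunk 5: stream[39..40]='2' size=0x2=2, data at stream[42..44]='pz' -> body[19..21], body so far='6i73mlktfmzmwn4cxx4pz'
Chunk 6: stream[46..47]='0' size=0 (terminator). Final body='6i73mlktfmzmwn4cxx4pz' (21 bytes)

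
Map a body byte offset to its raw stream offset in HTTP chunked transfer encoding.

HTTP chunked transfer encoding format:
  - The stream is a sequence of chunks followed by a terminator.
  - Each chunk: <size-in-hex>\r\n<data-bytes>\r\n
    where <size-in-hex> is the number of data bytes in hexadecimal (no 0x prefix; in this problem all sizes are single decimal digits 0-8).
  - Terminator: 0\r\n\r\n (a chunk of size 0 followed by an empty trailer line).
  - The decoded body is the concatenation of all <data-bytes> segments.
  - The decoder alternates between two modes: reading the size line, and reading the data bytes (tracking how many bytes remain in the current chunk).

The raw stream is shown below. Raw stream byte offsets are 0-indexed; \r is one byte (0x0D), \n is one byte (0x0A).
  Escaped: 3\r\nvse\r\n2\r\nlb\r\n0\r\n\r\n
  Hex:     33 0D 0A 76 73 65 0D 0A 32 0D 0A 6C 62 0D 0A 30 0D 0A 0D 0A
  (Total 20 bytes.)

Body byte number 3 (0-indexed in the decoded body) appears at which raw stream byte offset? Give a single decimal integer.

Answer: 11

Derivation:
Chunk 1: stream[0..1]='3' size=0x3=3, data at stream[3..6]='vse' -> body[0..3], body so far='vse'
Chunk 2: stream[8..9]='2' size=0x2=2, data at stream[11..13]='lb' -> body[3..5], body so far='vselb'
Chunk 3: stream[15..16]='0' size=0 (terminator). Final body='vselb' (5 bytes)
Body byte 3 at stream offset 11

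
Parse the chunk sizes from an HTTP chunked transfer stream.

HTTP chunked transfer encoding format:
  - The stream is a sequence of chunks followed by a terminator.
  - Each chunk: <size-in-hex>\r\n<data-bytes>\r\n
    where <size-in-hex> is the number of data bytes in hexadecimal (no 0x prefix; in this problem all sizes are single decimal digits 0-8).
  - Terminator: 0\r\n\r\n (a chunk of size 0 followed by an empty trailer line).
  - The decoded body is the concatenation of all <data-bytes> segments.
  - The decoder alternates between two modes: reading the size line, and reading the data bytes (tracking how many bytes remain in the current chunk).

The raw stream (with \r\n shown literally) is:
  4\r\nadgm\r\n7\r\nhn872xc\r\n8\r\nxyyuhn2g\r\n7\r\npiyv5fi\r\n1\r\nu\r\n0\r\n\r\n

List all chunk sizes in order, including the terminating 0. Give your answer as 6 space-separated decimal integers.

Answer: 4 7 8 7 1 0

Derivation:
Chunk 1: stream[0..1]='4' size=0x4=4, data at stream[3..7]='adgm' -> body[0..4], body so far='adgm'
Chunk 2: stream[9..10]='7' size=0x7=7, data at stream[12..19]='hn872xc' -> body[4..11], body so far='adgmhn872xc'
Chunk 3: stream[21..22]='8' size=0x8=8, data at stream[24..32]='xyyuhn2g' -> body[11..19], body so far='adgmhn872xcxyyuhn2g'
Chunk 4: stream[34..35]='7' size=0x7=7, data at stream[37..44]='piyv5fi' -> body[19..26], body so far='adgmhn872xcxyyuhn2gpiyv5fi'
Chunk 5: stream[46..47]='1' size=0x1=1, data at stream[49..50]='u' -> body[26..27], body so far='adgmhn872xcxyyuhn2gpiyv5fiu'
Chunk 6: stream[52..53]='0' size=0 (terminator). Final body='adgmhn872xcxyyuhn2gpiyv5fiu' (27 bytes)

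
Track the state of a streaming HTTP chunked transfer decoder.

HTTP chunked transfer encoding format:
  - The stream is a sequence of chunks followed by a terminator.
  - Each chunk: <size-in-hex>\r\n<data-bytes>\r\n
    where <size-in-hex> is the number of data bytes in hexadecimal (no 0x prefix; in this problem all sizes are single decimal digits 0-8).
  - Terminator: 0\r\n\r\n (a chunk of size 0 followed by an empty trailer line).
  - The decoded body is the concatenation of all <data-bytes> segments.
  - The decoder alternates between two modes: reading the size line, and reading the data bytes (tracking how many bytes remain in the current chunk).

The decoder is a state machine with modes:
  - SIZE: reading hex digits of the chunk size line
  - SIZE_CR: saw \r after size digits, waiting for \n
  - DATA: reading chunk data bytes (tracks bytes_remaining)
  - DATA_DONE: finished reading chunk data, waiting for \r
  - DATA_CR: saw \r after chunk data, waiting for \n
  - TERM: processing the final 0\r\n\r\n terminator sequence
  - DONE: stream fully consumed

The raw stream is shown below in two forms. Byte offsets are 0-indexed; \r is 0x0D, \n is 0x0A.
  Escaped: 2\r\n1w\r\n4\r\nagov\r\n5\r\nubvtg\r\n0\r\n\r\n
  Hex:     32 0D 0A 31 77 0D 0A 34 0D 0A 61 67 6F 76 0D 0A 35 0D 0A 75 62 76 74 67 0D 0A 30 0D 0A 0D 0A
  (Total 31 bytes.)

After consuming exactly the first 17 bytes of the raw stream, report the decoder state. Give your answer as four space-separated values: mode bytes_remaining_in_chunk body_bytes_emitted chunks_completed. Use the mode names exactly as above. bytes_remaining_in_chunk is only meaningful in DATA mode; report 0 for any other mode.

Byte 0 = '2': mode=SIZE remaining=0 emitted=0 chunks_done=0
Byte 1 = 0x0D: mode=SIZE_CR remaining=0 emitted=0 chunks_done=0
Byte 2 = 0x0A: mode=DATA remaining=2 emitted=0 chunks_done=0
Byte 3 = '1': mode=DATA remaining=1 emitted=1 chunks_done=0
Byte 4 = 'w': mode=DATA_DONE remaining=0 emitted=2 chunks_done=0
Byte 5 = 0x0D: mode=DATA_CR remaining=0 emitted=2 chunks_done=0
Byte 6 = 0x0A: mode=SIZE remaining=0 emitted=2 chunks_done=1
Byte 7 = '4': mode=SIZE remaining=0 emitted=2 chunks_done=1
Byte 8 = 0x0D: mode=SIZE_CR remaining=0 emitted=2 chunks_done=1
Byte 9 = 0x0A: mode=DATA remaining=4 emitted=2 chunks_done=1
Byte 10 = 'a': mode=DATA remaining=3 emitted=3 chunks_done=1
Byte 11 = 'g': mode=DATA remaining=2 emitted=4 chunks_done=1
Byte 12 = 'o': mode=DATA remaining=1 emitted=5 chunks_done=1
Byte 13 = 'v': mode=DATA_DONE remaining=0 emitted=6 chunks_done=1
Byte 14 = 0x0D: mode=DATA_CR remaining=0 emitted=6 chunks_done=1
Byte 15 = 0x0A: mode=SIZE remaining=0 emitted=6 chunks_done=2
Byte 16 = '5': mode=SIZE remaining=0 emitted=6 chunks_done=2

Answer: SIZE 0 6 2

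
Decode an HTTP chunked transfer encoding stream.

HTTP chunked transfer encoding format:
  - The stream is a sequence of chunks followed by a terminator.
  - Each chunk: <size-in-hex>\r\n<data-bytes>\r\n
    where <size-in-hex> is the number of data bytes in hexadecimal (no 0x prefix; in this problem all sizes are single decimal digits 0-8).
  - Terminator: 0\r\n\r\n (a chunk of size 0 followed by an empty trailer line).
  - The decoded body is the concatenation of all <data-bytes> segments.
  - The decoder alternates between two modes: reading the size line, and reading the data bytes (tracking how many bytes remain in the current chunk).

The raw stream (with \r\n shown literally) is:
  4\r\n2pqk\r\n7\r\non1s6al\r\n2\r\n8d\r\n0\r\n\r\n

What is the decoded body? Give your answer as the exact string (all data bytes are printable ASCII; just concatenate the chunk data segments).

Chunk 1: stream[0..1]='4' size=0x4=4, data at stream[3..7]='2pqk' -> body[0..4], body so far='2pqk'
Chunk 2: stream[9..10]='7' size=0x7=7, data at stream[12..19]='on1s6al' -> body[4..11], body so far='2pqkon1s6al'
Chunk 3: stream[21..22]='2' size=0x2=2, data at stream[24..26]='8d' -> body[11..13], body so far='2pqkon1s6al8d'
Chunk 4: stream[28..29]='0' size=0 (terminator). Final body='2pqkon1s6al8d' (13 bytes)

Answer: 2pqkon1s6al8d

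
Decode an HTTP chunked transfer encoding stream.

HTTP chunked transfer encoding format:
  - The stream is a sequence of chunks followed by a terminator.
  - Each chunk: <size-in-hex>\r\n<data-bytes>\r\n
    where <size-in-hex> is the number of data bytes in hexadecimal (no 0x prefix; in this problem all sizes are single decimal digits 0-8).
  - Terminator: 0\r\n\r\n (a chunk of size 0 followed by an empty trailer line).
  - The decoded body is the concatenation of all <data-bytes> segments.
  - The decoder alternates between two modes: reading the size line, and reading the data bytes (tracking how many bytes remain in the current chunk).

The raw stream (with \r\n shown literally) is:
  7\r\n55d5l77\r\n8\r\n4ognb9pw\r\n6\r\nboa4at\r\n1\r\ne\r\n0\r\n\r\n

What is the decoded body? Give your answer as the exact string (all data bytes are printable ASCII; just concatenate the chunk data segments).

Chunk 1: stream[0..1]='7' size=0x7=7, data at stream[3..10]='55d5l77' -> body[0..7], body so far='55d5l77'
Chunk 2: stream[12..13]='8' size=0x8=8, data at stream[15..23]='4ognb9pw' -> body[7..15], body so far='55d5l774ognb9pw'
Chunk 3: stream[25..26]='6' size=0x6=6, data at stream[28..34]='boa4at' -> body[15..21], body so far='55d5l774ognb9pwboa4at'
Chunk 4: stream[36..37]='1' size=0x1=1, data at stream[39..40]='e' -> body[21..22], body so far='55d5l774ognb9pwboa4ate'
Chunk 5: stream[42..43]='0' size=0 (terminator). Final body='55d5l774ognb9pwboa4ate' (22 bytes)

Answer: 55d5l774ognb9pwboa4ate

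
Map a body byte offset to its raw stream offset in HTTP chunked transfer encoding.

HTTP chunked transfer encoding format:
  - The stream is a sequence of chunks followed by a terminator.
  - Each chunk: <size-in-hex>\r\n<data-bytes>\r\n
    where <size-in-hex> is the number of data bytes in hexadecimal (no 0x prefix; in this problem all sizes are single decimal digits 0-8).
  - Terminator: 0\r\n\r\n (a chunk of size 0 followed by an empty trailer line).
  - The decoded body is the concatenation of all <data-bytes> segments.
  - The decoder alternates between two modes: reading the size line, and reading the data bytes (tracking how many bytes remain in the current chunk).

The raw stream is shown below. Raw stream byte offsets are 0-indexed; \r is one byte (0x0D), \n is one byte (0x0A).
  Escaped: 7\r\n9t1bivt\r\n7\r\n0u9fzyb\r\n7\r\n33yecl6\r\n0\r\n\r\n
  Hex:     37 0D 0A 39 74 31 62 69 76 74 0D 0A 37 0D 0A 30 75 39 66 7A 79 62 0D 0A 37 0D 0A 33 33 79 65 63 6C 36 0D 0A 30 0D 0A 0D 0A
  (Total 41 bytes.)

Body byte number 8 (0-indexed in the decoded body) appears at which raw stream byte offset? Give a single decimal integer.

Answer: 16

Derivation:
Chunk 1: stream[0..1]='7' size=0x7=7, data at stream[3..10]='9t1bivt' -> body[0..7], body so far='9t1bivt'
Chunk 2: stream[12..13]='7' size=0x7=7, data at stream[15..22]='0u9fzyb' -> body[7..14], body so far='9t1bivt0u9fzyb'
Chunk 3: stream[24..25]='7' size=0x7=7, data at stream[27..34]='33yecl6' -> body[14..21], body so far='9t1bivt0u9fzyb33yecl6'
Chunk 4: stream[36..37]='0' size=0 (terminator). Final body='9t1bivt0u9fzyb33yecl6' (21 bytes)
Body byte 8 at stream offset 16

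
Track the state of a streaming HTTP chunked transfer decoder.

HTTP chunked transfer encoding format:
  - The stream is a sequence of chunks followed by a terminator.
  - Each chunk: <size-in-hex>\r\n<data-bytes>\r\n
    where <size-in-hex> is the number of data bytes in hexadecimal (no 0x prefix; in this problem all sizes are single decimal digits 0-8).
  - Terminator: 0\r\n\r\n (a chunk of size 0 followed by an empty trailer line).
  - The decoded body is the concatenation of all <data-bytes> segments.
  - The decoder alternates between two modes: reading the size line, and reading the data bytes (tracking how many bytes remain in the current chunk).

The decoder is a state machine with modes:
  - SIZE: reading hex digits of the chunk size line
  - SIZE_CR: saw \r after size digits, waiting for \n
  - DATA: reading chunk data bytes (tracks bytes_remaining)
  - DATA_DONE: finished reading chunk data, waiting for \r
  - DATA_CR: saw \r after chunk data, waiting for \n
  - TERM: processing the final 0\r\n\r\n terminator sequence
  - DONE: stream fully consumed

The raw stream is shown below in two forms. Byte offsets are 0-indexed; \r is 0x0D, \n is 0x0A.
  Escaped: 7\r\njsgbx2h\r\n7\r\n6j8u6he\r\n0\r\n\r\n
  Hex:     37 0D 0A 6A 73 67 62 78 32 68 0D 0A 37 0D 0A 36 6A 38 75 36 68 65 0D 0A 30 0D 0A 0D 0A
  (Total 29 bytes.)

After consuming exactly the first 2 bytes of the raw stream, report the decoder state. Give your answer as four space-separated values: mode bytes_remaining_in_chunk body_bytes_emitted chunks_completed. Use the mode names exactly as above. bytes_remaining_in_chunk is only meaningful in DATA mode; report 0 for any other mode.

Byte 0 = '7': mode=SIZE remaining=0 emitted=0 chunks_done=0
Byte 1 = 0x0D: mode=SIZE_CR remaining=0 emitted=0 chunks_done=0

Answer: SIZE_CR 0 0 0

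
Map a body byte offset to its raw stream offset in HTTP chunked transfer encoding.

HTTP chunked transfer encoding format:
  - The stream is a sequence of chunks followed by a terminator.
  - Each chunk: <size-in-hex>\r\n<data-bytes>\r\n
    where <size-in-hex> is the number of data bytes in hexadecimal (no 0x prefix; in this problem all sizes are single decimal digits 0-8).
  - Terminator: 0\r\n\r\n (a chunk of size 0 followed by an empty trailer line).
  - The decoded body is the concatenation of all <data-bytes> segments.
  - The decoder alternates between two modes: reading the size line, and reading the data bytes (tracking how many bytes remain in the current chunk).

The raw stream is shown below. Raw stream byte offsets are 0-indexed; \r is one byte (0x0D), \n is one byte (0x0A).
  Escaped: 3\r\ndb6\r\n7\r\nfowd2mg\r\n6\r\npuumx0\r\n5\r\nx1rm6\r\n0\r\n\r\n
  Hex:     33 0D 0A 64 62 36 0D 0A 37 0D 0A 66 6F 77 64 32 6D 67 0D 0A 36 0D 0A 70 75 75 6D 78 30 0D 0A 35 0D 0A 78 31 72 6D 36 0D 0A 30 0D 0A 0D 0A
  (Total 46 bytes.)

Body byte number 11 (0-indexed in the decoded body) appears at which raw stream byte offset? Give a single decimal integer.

Answer: 24

Derivation:
Chunk 1: stream[0..1]='3' size=0x3=3, data at stream[3..6]='db6' -> body[0..3], body so far='db6'
Chunk 2: stream[8..9]='7' size=0x7=7, data at stream[11..18]='fowd2mg' -> body[3..10], body so far='db6fowd2mg'
Chunk 3: stream[20..21]='6' size=0x6=6, data at stream[23..29]='puumx0' -> body[10..16], body so far='db6fowd2mgpuumx0'
Chunk 4: stream[31..32]='5' size=0x5=5, data at stream[34..39]='x1rm6' -> body[16..21], body so far='db6fowd2mgpuumx0x1rm6'
Chunk 5: stream[41..42]='0' size=0 (terminator). Final body='db6fowd2mgpuumx0x1rm6' (21 bytes)
Body byte 11 at stream offset 24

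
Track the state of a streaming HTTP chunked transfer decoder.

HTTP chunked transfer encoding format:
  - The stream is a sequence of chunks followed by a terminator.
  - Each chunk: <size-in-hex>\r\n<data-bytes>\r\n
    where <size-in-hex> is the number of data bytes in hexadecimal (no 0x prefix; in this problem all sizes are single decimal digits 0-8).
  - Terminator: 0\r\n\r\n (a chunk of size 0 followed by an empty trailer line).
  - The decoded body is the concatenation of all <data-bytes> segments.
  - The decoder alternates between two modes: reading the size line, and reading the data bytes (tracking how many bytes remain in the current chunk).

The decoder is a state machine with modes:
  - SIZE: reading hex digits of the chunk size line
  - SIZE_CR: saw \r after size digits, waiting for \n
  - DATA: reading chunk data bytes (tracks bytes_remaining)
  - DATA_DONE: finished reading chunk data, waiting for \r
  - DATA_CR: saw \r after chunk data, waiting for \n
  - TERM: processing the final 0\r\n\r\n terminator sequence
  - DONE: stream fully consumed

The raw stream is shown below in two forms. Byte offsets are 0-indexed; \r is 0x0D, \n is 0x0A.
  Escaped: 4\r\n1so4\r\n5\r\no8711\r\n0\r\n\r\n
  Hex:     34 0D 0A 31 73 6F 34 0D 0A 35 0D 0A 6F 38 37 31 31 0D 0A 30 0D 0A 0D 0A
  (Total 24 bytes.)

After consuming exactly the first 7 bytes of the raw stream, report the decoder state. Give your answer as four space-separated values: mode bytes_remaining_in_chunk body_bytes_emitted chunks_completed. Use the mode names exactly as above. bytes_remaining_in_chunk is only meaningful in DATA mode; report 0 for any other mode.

Answer: DATA_DONE 0 4 0

Derivation:
Byte 0 = '4': mode=SIZE remaining=0 emitted=0 chunks_done=0
Byte 1 = 0x0D: mode=SIZE_CR remaining=0 emitted=0 chunks_done=0
Byte 2 = 0x0A: mode=DATA remaining=4 emitted=0 chunks_done=0
Byte 3 = '1': mode=DATA remaining=3 emitted=1 chunks_done=0
Byte 4 = 's': mode=DATA remaining=2 emitted=2 chunks_done=0
Byte 5 = 'o': mode=DATA remaining=1 emitted=3 chunks_done=0
Byte 6 = '4': mode=DATA_DONE remaining=0 emitted=4 chunks_done=0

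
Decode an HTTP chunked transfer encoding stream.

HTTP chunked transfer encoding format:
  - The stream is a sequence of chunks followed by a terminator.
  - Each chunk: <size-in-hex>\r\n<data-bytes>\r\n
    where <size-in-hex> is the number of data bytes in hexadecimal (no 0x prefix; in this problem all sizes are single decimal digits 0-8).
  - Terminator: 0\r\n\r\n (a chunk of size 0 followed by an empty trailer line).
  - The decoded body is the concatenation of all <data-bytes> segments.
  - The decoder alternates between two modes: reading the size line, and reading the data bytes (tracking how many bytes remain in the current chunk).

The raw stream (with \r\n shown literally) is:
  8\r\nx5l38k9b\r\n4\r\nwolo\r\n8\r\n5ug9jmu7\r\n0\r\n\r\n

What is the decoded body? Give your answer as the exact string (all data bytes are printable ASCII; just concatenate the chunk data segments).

Chunk 1: stream[0..1]='8' size=0x8=8, data at stream[3..11]='x5l38k9b' -> body[0..8], body so far='x5l38k9b'
Chunk 2: stream[13..14]='4' size=0x4=4, data at stream[16..20]='wolo' -> body[8..12], body so far='x5l38k9bwolo'
Chunk 3: stream[22..23]='8' size=0x8=8, data at stream[25..33]='5ug9jmu7' -> body[12..20], body so far='x5l38k9bwolo5ug9jmu7'
Chunk 4: stream[35..36]='0' size=0 (terminator). Final body='x5l38k9bwolo5ug9jmu7' (20 bytes)

Answer: x5l38k9bwolo5ug9jmu7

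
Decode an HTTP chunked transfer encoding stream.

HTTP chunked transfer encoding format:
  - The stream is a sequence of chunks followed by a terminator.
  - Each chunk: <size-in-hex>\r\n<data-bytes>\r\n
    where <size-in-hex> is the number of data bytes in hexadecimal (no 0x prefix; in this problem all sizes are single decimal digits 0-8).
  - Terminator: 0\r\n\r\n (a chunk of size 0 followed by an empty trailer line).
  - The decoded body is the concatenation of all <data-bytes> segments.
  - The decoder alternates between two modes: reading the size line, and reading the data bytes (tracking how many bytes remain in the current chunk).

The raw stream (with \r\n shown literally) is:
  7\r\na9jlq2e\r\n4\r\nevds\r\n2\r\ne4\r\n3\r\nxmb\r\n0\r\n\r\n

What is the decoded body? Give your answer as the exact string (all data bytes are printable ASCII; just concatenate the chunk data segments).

Chunk 1: stream[0..1]='7' size=0x7=7, data at stream[3..10]='a9jlq2e' -> body[0..7], body so far='a9jlq2e'
Chunk 2: stream[12..13]='4' size=0x4=4, data at stream[15..19]='evds' -> body[7..11], body so far='a9jlq2eevds'
Chunk 3: stream[21..22]='2' size=0x2=2, data at stream[24..26]='e4' -> body[11..13], body so far='a9jlq2eevdse4'
Chunk 4: stream[28..29]='3' size=0x3=3, data at stream[31..34]='xmb' -> body[13..16], body so far='a9jlq2eevdse4xmb'
Chunk 5: stream[36..37]='0' size=0 (terminator). Final body='a9jlq2eevdse4xmb' (16 bytes)

Answer: a9jlq2eevdse4xmb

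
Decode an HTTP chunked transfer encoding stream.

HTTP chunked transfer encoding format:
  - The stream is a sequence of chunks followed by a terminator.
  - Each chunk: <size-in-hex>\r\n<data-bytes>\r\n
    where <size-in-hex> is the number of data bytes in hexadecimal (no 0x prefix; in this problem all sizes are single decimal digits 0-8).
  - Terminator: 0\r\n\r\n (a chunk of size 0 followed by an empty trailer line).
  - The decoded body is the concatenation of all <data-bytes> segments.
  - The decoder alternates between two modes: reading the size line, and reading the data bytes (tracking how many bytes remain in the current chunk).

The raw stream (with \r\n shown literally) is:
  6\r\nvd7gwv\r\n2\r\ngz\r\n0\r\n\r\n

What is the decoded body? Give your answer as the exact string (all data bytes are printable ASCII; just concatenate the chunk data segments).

Chunk 1: stream[0..1]='6' size=0x6=6, data at stream[3..9]='vd7gwv' -> body[0..6], body so far='vd7gwv'
Chunk 2: stream[11..12]='2' size=0x2=2, data at stream[14..16]='gz' -> body[6..8], body so far='vd7gwvgz'
Chunk 3: stream[18..19]='0' size=0 (terminator). Final body='vd7gwvgz' (8 bytes)

Answer: vd7gwvgz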